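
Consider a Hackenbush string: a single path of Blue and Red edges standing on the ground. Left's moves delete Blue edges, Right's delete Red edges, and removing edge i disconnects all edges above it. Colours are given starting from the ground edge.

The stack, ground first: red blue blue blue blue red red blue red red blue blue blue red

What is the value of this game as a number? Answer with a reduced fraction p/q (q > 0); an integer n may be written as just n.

Prefix values for red blue blue blue blue red red blue red red blue blue blue red via {L|R} + simplicity:
edge 1 of 14 (red): { ∅ | 0 } = -1
edge 2 of 14 (blue): { -1 | 0 } = -1/2
edge 3 of 14 (blue): { -1 -1/2 | 0 } = -1/4
edge 4 of 14 (blue): { -1 -1/2 -1/4 | 0 } = -1/8
edge 5 of 14 (blue): { -1 -1/2 -1/4 -1/8 | 0 } = -1/16
edge 6 of 14 (red): { -1 -1/2 -1/4 -1/8 | -1/16 0 } = -3/32
edge 7 of 14 (red): { -1 -1/2 -1/4 -1/8 | -3/32 -1/16 0 } = -7/64
edge 8 of 14 (blue): { -1 -1/2 -1/4 -1/8 -7/64 | -3/32 -1/16 0 } = -13/128
edge 9 of 14 (red): { -1 -1/2 -1/4 -1/8 -7/64 | -13/128 -3/32 -1/16 0 } = -27/256
edge 10 of 14 (red): { -1 -1/2 -1/4 -1/8 -7/64 | -27/256 -13/128 -3/32 -1/16 0 } = -55/512
edge 11 of 14 (blue): { -1 -1/2 -1/4 -1/8 -7/64 -55/512 | -27/256 -13/128 -3/32 -1/16 0 } = -109/1024
edge 12 of 14 (blue): { -1 -1/2 -1/4 -1/8 -7/64 -55/512 -109/1024 | -27/256 -13/128 -3/32 -1/16 0 } = -217/2048
edge 13 of 14 (blue): { -1 -1/2 -1/4 -1/8 -7/64 -55/512 -109/1024 -217/2048 | -27/256 -13/128 -3/32 -1/16 0 } = -433/4096
edge 14 of 14 (red): { -1 -1/2 -1/4 -1/8 -7/64 -55/512 -109/1024 -217/2048 | -433/4096 -27/256 -13/128 -3/32 -1/16 0 } = -867/8192

-867/8192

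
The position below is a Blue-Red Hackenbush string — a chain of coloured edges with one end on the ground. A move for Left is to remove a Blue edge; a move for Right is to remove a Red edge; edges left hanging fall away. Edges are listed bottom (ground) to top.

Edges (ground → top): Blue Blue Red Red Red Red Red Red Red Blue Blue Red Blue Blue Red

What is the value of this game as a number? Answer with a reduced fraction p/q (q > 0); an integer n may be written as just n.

1 of 15 · B · max L 0 · min R +∞ ⇒ 1
2 of 15 · BB · max L 1 · min R +∞ ⇒ 2
3 of 15 · BBR · max L 1 · min R 2 ⇒ 3/2
4 of 15 · BBRR · max L 1 · min R 3/2 ⇒ 5/4
5 of 15 · BBRRR · max L 1 · min R 5/4 ⇒ 9/8
6 of 15 · BBRRRR · max L 1 · min R 9/8 ⇒ 17/16
7 of 15 · BBRRRRR · max L 1 · min R 17/16 ⇒ 33/32
8 of 15 · BBRRRRRR · max L 1 · min R 33/32 ⇒ 65/64
9 of 15 · BBRRRRRRR · max L 1 · min R 65/64 ⇒ 129/128
10 of 15 · BBRRRRRRRB · max L 129/128 · min R 65/64 ⇒ 259/256
11 of 15 · BBRRRRRRRBB · max L 259/256 · min R 65/64 ⇒ 519/512
12 of 15 · BBRRRRRRRBBR · max L 259/256 · min R 519/512 ⇒ 1037/1024
13 of 15 · BBRRRRRRRBBRB · max L 1037/1024 · min R 519/512 ⇒ 2075/2048
14 of 15 · BBRRRRRRRBBRBB · max L 2075/2048 · min R 519/512 ⇒ 4151/4096
15 of 15 · BBRRRRRRRBBRBBR · max L 2075/2048 · min R 4151/4096 ⇒ 8301/8192

8301/8192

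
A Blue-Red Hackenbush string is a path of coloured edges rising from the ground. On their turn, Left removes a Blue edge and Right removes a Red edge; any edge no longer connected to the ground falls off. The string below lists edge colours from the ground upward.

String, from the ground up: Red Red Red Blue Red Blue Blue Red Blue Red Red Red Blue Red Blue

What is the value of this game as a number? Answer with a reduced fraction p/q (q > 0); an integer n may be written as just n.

Build value(s[:k]) for k = 1..15, string s = Red Red Red Blue Red Blue Blue Red Blue Red Red Red Blue Red Blue.
step 1: add Red to get R; options L={ ∅ } R={ 0 } gives -1
step 2: add Red to get RR; options L={ ∅ } R={ -1; 0 } gives -2
step 3: add Red to get RRR; options L={ ∅ } R={ -2; -1; 0 } gives -3
step 4: add Blue to get RRRB; options L={ -3 } R={ -2; -1; 0 } gives -5/2
step 5: add Red to get RRRBR; options L={ -3 } R={ -5/2; -2; -1; 0 } gives -11/4
step 6: add Blue to get RRRBRB; options L={ -3; -11/4 } R={ -5/2; -2; -1; 0 } gives -21/8
step 7: add Blue to get RRRBRBB; options L={ -3; -11/4; -21/8 } R={ -5/2; -2; -1; 0 } gives -41/16
step 8: add Red to get RRRBRBBR; options L={ -3; -11/4; -21/8 } R={ -41/16; -5/2; -2; -1; 0 } gives -83/32
step 9: add Blue to get RRRBRBBRB; options L={ -3; -11/4; -21/8; -83/32 } R={ -41/16; -5/2; -2; -1; 0 } gives -165/64
step 10: add Red to get RRRBRBBRBR; options L={ -3; -11/4; -21/8; -83/32 } R={ -165/64; -41/16; -5/2; -2; -1; 0 } gives -331/128
step 11: add Red to get RRRBRBBRBRR; options L={ -3; -11/4; -21/8; -83/32 } R={ -331/128; -165/64; -41/16; -5/2; -2; -1; 0 } gives -663/256
step 12: add Red to get RRRBRBBRBRRR; options L={ -3; -11/4; -21/8; -83/32 } R={ -663/256; -331/128; -165/64; -41/16; -5/2; -2; -1; 0 } gives -1327/512
step 13: add Blue to get RRRBRBBRBRRRB; options L={ -3; -11/4; -21/8; -83/32; -1327/512 } R={ -663/256; -331/128; -165/64; -41/16; -5/2; -2; -1; 0 } gives -2653/1024
step 14: add Red to get RRRBRBBRBRRRBR; options L={ -3; -11/4; -21/8; -83/32; -1327/512 } R={ -2653/1024; -663/256; -331/128; -165/64; -41/16; -5/2; -2; -1; 0 } gives -5307/2048
step 15: add Blue to get RRRBRBBRBRRRBRB; options L={ -3; -11/4; -21/8; -83/32; -1327/512; -5307/2048 } R={ -2653/1024; -663/256; -331/128; -165/64; -41/16; -5/2; -2; -1; 0 } gives -10613/4096

-10613/4096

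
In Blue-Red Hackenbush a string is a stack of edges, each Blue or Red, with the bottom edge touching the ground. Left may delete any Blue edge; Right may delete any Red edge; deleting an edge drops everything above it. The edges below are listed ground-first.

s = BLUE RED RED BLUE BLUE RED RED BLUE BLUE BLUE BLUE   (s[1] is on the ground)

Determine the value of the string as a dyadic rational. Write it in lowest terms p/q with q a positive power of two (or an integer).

B: Left { 0 }, Right { (no moves) } ⇒ simplest 1
BR: Left { 0 }, Right { 1 } ⇒ simplest 1/2
BRR: Left { 0 }, Right { 1/2, 1 } ⇒ simplest 1/4
BRRB: Left { 0, 1/4 }, Right { 1/2, 1 } ⇒ simplest 3/8
BRRBB: Left { 0, 1/4, 3/8 }, Right { 1/2, 1 } ⇒ simplest 7/16
BRRBBR: Left { 0, 1/4, 3/8 }, Right { 7/16, 1/2, 1 } ⇒ simplest 13/32
BRRBBRR: Left { 0, 1/4, 3/8 }, Right { 13/32, 7/16, 1/2, 1 } ⇒ simplest 25/64
BRRBBRRB: Left { 0, 1/4, 3/8, 25/64 }, Right { 13/32, 7/16, 1/2, 1 } ⇒ simplest 51/128
BRRBBRRBB: Left { 0, 1/4, 3/8, 25/64, 51/128 }, Right { 13/32, 7/16, 1/2, 1 } ⇒ simplest 103/256
BRRBBRRBBB: Left { 0, 1/4, 3/8, 25/64, 51/128, 103/256 }, Right { 13/32, 7/16, 1/2, 1 } ⇒ simplest 207/512
BRRBBRRBBBB: Left { 0, 1/4, 3/8, 25/64, 51/128, 103/256, 207/512 }, Right { 13/32, 7/16, 1/2, 1 } ⇒ simplest 415/1024

415/1024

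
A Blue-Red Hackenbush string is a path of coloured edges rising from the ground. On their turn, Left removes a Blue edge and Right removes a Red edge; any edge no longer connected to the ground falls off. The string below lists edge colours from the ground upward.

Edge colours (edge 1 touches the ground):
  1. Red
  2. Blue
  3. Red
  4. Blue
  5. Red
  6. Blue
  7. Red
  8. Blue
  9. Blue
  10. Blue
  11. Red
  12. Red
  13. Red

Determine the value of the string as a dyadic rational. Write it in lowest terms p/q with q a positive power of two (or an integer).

-2703/4096

Build v(s[:k]) for k = 1..13, string s = Red Blue Red Blue Red Blue Red Blue Blue Blue Red Red Red.
step 1: add Red to get R; options L={ — } R={ 0 } ⇒ -1
step 2: add Blue to get RB; options L={ -1 } R={ 0 } ⇒ -1/2
step 3: add Red to get RBR; options L={ -1 } R={ -1/2, 0 } ⇒ -3/4
step 4: add Blue to get RBRB; options L={ -1, -3/4 } R={ -1/2, 0 } ⇒ -5/8
step 5: add Red to get RBRBR; options L={ -1, -3/4 } R={ -5/8, -1/2, 0 } ⇒ -11/16
step 6: add Blue to get RBRBRB; options L={ -1, -3/4, -11/16 } R={ -5/8, -1/2, 0 } ⇒ -21/32
step 7: add Red to get RBRBRBR; options L={ -1, -3/4, -11/16 } R={ -21/32, -5/8, -1/2, 0 } ⇒ -43/64
step 8: add Blue to get RBRBRBRB; options L={ -1, -3/4, -11/16, -43/64 } R={ -21/32, -5/8, -1/2, 0 } ⇒ -85/128
step 9: add Blue to get RBRBRBRBB; options L={ -1, -3/4, -11/16, -43/64, -85/128 } R={ -21/32, -5/8, -1/2, 0 } ⇒ -169/256
step 10: add Blue to get RBRBRBRBBB; options L={ -1, -3/4, -11/16, -43/64, -85/128, -169/256 } R={ -21/32, -5/8, -1/2, 0 } ⇒ -337/512
step 11: add Red to get RBRBRBRBBBR; options L={ -1, -3/4, -11/16, -43/64, -85/128, -169/256 } R={ -337/512, -21/32, -5/8, -1/2, 0 } ⇒ -675/1024
step 12: add Red to get RBRBRBRBBBRR; options L={ -1, -3/4, -11/16, -43/64, -85/128, -169/256 } R={ -675/1024, -337/512, -21/32, -5/8, -1/2, 0 } ⇒ -1351/2048
step 13: add Red to get RBRBRBRBBBRRR; options L={ -1, -3/4, -11/16, -43/64, -85/128, -169/256 } R={ -1351/2048, -675/1024, -337/512, -21/32, -5/8, -1/2, 0 } ⇒ -2703/4096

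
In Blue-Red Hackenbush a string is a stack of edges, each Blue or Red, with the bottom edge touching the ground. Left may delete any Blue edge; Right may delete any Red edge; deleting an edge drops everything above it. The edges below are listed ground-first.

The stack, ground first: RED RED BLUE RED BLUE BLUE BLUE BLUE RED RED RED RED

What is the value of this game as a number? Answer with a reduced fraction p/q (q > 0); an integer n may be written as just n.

Build G(s[:k]) for k = 1..12, string s = RED RED BLUE RED BLUE BLUE BLUE BLUE RED RED RED RED.
G(R) = { none | 0 } ⇒ -1
G(RR) = { none | -1,0 } ⇒ -2
G(RRB) = { -2 | -1,0 } ⇒ -3/2
G(RRBR) = { -2 | -3/2,-1,0 } ⇒ -7/4
G(RRBRB) = { -2,-7/4 | -3/2,-1,0 } ⇒ -13/8
G(RRBRBB) = { -2,-7/4,-13/8 | -3/2,-1,0 } ⇒ -25/16
G(RRBRBBB) = { -2,-7/4,-13/8,-25/16 | -3/2,-1,0 } ⇒ -49/32
G(RRBRBBBB) = { -2,-7/4,-13/8,-25/16,-49/32 | -3/2,-1,0 } ⇒ -97/64
G(RRBRBBBBR) = { -2,-7/4,-13/8,-25/16,-49/32 | -97/64,-3/2,-1,0 } ⇒ -195/128
G(RRBRBBBBRR) = { -2,-7/4,-13/8,-25/16,-49/32 | -195/128,-97/64,-3/2,-1,0 } ⇒ -391/256
G(RRBRBBBBRRR) = { -2,-7/4,-13/8,-25/16,-49/32 | -391/256,-195/128,-97/64,-3/2,-1,0 } ⇒ -783/512
G(RRBRBBBBRRRR) = { -2,-7/4,-13/8,-25/16,-49/32 | -783/512,-391/256,-195/128,-97/64,-3/2,-1,0 } ⇒ -1567/1024

-1567/1024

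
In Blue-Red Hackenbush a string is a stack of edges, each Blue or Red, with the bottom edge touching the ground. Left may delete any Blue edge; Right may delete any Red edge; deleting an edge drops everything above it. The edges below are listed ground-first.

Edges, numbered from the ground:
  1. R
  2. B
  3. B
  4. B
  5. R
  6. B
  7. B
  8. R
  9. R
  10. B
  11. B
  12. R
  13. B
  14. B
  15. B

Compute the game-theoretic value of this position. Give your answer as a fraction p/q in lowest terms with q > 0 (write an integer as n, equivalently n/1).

Prefix values for R B B B R B B R R B B R B B B via {L|R} + simplicity:
G(R) = { ∅ | 0 } = -1
G(RB) = { -1 | 0 } = -1/2
G(RBB) = { -1,-1/2 | 0 } = -1/4
G(RBBB) = { -1,-1/2,-1/4 | 0 } = -1/8
G(RBBBR) = { -1,-1/2,-1/4 | -1/8,0 } = -3/16
G(RBBBRB) = { -1,-1/2,-1/4,-3/16 | -1/8,0 } = -5/32
G(RBBBRBB) = { -1,-1/2,-1/4,-3/16,-5/32 | -1/8,0 } = -9/64
G(RBBBRBBR) = { -1,-1/2,-1/4,-3/16,-5/32 | -9/64,-1/8,0 } = -19/128
G(RBBBRBBRR) = { -1,-1/2,-1/4,-3/16,-5/32 | -19/128,-9/64,-1/8,0 } = -39/256
G(RBBBRBBRRB) = { -1,-1/2,-1/4,-3/16,-5/32,-39/256 | -19/128,-9/64,-1/8,0 } = -77/512
G(RBBBRBBRRBB) = { -1,-1/2,-1/4,-3/16,-5/32,-39/256,-77/512 | -19/128,-9/64,-1/8,0 } = -153/1024
G(RBBBRBBRRBBR) = { -1,-1/2,-1/4,-3/16,-5/32,-39/256,-77/512 | -153/1024,-19/128,-9/64,-1/8,0 } = -307/2048
G(RBBBRBBRRBBRB) = { -1,-1/2,-1/4,-3/16,-5/32,-39/256,-77/512,-307/2048 | -153/1024,-19/128,-9/64,-1/8,0 } = -613/4096
G(RBBBRBBRRBBRBB) = { -1,-1/2,-1/4,-3/16,-5/32,-39/256,-77/512,-307/2048,-613/4096 | -153/1024,-19/128,-9/64,-1/8,0 } = -1225/8192
G(RBBBRBBRRBBRBBB) = { -1,-1/2,-1/4,-3/16,-5/32,-39/256,-77/512,-307/2048,-613/4096,-1225/8192 | -153/1024,-19/128,-9/64,-1/8,0 } = -2449/16384

-2449/16384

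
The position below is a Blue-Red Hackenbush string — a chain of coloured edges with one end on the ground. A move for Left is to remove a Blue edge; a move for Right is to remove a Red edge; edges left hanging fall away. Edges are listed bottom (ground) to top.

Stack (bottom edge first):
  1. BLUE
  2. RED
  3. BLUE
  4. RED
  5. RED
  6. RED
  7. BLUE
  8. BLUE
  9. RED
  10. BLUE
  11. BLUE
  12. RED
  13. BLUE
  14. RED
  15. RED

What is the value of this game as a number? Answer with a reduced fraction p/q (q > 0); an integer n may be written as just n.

9065/16384

Recurse on prefixes of the 15-edge string BLUE RED BLUE RED RED RED BLUE BLUE RED BLUE BLUE RED BLUE RED RED:
B: Left { 0 }, Right { ∅ } = simplest 1
BR: Left { 0 }, Right { 1 } = simplest 1/2
BRB: Left { 0 1/2 }, Right { 1 } = simplest 3/4
BRBR: Left { 0 1/2 }, Right { 3/4 1 } = simplest 5/8
BRBRR: Left { 0 1/2 }, Right { 5/8 3/4 1 } = simplest 9/16
BRBRRR: Left { 0 1/2 }, Right { 9/16 5/8 3/4 1 } = simplest 17/32
BRBRRRB: Left { 0 1/2 17/32 }, Right { 9/16 5/8 3/4 1 } = simplest 35/64
BRBRRRBB: Left { 0 1/2 17/32 35/64 }, Right { 9/16 5/8 3/4 1 } = simplest 71/128
BRBRRRBBR: Left { 0 1/2 17/32 35/64 }, Right { 71/128 9/16 5/8 3/4 1 } = simplest 141/256
BRBRRRBBRB: Left { 0 1/2 17/32 35/64 141/256 }, Right { 71/128 9/16 5/8 3/4 1 } = simplest 283/512
BRBRRRBBRBB: Left { 0 1/2 17/32 35/64 141/256 283/512 }, Right { 71/128 9/16 5/8 3/4 1 } = simplest 567/1024
BRBRRRBBRBBR: Left { 0 1/2 17/32 35/64 141/256 283/512 }, Right { 567/1024 71/128 9/16 5/8 3/4 1 } = simplest 1133/2048
BRBRRRBBRBBRB: Left { 0 1/2 17/32 35/64 141/256 283/512 1133/2048 }, Right { 567/1024 71/128 9/16 5/8 3/4 1 } = simplest 2267/4096
BRBRRRBBRBBRBR: Left { 0 1/2 17/32 35/64 141/256 283/512 1133/2048 }, Right { 2267/4096 567/1024 71/128 9/16 5/8 3/4 1 } = simplest 4533/8192
BRBRRRBBRBBRBRR: Left { 0 1/2 17/32 35/64 141/256 283/512 1133/2048 }, Right { 4533/8192 2267/4096 567/1024 71/128 9/16 5/8 3/4 1 } = simplest 9065/16384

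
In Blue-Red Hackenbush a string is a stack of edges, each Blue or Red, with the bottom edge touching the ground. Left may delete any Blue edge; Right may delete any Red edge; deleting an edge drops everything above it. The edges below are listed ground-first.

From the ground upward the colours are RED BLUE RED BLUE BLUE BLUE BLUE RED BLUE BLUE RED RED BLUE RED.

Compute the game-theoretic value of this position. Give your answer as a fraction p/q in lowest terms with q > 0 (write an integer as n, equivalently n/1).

-4251/8192

Recurse on prefixes of the 14-edge string RED BLUE RED BLUE BLUE BLUE BLUE RED BLUE BLUE RED RED BLUE RED:
G_1 [R]  L=[]  R=[0]  ⇒ -1
G_2 [RB]  L=[-1]  R=[0]  ⇒ -1/2
G_3 [RBR]  L=[-1]  R=[-1/2 0]  ⇒ -3/4
G_4 [RBRB]  L=[-1 -3/4]  R=[-1/2 0]  ⇒ -5/8
G_5 [RBRBB]  L=[-1 -3/4 -5/8]  R=[-1/2 0]  ⇒ -9/16
G_6 [RBRBBB]  L=[-1 -3/4 -5/8 -9/16]  R=[-1/2 0]  ⇒ -17/32
G_7 [RBRBBBB]  L=[-1 -3/4 -5/8 -9/16 -17/32]  R=[-1/2 0]  ⇒ -33/64
G_8 [RBRBBBBR]  L=[-1 -3/4 -5/8 -9/16 -17/32]  R=[-33/64 -1/2 0]  ⇒ -67/128
G_9 [RBRBBBBRB]  L=[-1 -3/4 -5/8 -9/16 -17/32 -67/128]  R=[-33/64 -1/2 0]  ⇒ -133/256
G_10 [RBRBBBBRBB]  L=[-1 -3/4 -5/8 -9/16 -17/32 -67/128 -133/256]  R=[-33/64 -1/2 0]  ⇒ -265/512
G_11 [RBRBBBBRBBR]  L=[-1 -3/4 -5/8 -9/16 -17/32 -67/128 -133/256]  R=[-265/512 -33/64 -1/2 0]  ⇒ -531/1024
G_12 [RBRBBBBRBBRR]  L=[-1 -3/4 -5/8 -9/16 -17/32 -67/128 -133/256]  R=[-531/1024 -265/512 -33/64 -1/2 0]  ⇒ -1063/2048
G_13 [RBRBBBBRBBRRB]  L=[-1 -3/4 -5/8 -9/16 -17/32 -67/128 -133/256 -1063/2048]  R=[-531/1024 -265/512 -33/64 -1/2 0]  ⇒ -2125/4096
G_14 [RBRBBBBRBBRRBR]  L=[-1 -3/4 -5/8 -9/16 -17/32 -67/128 -133/256 -1063/2048]  R=[-2125/4096 -531/1024 -265/512 -33/64 -1/2 0]  ⇒ -4251/8192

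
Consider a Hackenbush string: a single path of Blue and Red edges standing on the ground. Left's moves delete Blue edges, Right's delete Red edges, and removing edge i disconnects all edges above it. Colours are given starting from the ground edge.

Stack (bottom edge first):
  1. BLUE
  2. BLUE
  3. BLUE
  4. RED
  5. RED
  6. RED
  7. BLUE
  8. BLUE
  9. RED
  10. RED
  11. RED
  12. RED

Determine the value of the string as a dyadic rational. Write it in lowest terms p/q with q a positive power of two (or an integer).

val(B) = { 0 |  } -> 1
val(BB) = { 0 1 |  } -> 2
val(BBB) = { 0 1 2 |  } -> 3
val(BBBR) = { 0 1 2 | 3 } -> 5/2
val(BBBRR) = { 0 1 2 | 5/2 3 } -> 9/4
val(BBBRRR) = { 0 1 2 | 9/4 5/2 3 } -> 17/8
val(BBBRRRB) = { 0 1 2 17/8 | 9/4 5/2 3 } -> 35/16
val(BBBRRRBB) = { 0 1 2 17/8 35/16 | 9/4 5/2 3 } -> 71/32
val(BBBRRRBBR) = { 0 1 2 17/8 35/16 | 71/32 9/4 5/2 3 } -> 141/64
val(BBBRRRBBRR) = { 0 1 2 17/8 35/16 | 141/64 71/32 9/4 5/2 3 } -> 281/128
val(BBBRRRBBRRR) = { 0 1 2 17/8 35/16 | 281/128 141/64 71/32 9/4 5/2 3 } -> 561/256
val(BBBRRRBBRRRR) = { 0 1 2 17/8 35/16 | 561/256 281/128 141/64 71/32 9/4 5/2 3 } -> 1121/512

1121/512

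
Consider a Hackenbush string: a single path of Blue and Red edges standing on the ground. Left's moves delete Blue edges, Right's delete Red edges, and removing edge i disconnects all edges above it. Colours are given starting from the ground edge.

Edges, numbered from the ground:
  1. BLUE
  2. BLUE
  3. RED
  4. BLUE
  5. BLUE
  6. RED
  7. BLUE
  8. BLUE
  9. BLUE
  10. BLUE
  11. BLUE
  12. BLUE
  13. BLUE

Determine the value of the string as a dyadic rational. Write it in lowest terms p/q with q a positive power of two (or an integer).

3839/2048

val_1 [B]  L=[0]  R=[·]  gives 1
val_2 [BB]  L=[0, 1]  R=[·]  gives 2
val_3 [BBR]  L=[0, 1]  R=[2]  gives 3/2
val_4 [BBRB]  L=[0, 1, 3/2]  R=[2]  gives 7/4
val_5 [BBRBB]  L=[0, 1, 3/2, 7/4]  R=[2]  gives 15/8
val_6 [BBRBBR]  L=[0, 1, 3/2, 7/4]  R=[15/8, 2]  gives 29/16
val_7 [BBRBBRB]  L=[0, 1, 3/2, 7/4, 29/16]  R=[15/8, 2]  gives 59/32
val_8 [BBRBBRBB]  L=[0, 1, 3/2, 7/4, 29/16, 59/32]  R=[15/8, 2]  gives 119/64
val_9 [BBRBBRBBB]  L=[0, 1, 3/2, 7/4, 29/16, 59/32, 119/64]  R=[15/8, 2]  gives 239/128
val_10 [BBRBBRBBBB]  L=[0, 1, 3/2, 7/4, 29/16, 59/32, 119/64, 239/128]  R=[15/8, 2]  gives 479/256
val_11 [BBRBBRBBBBB]  L=[0, 1, 3/2, 7/4, 29/16, 59/32, 119/64, 239/128, 479/256]  R=[15/8, 2]  gives 959/512
val_12 [BBRBBRBBBBBB]  L=[0, 1, 3/2, 7/4, 29/16, 59/32, 119/64, 239/128, 479/256, 959/512]  R=[15/8, 2]  gives 1919/1024
val_13 [BBRBBRBBBBBBB]  L=[0, 1, 3/2, 7/4, 29/16, 59/32, 119/64, 239/128, 479/256, 959/512, 1919/1024]  R=[15/8, 2]  gives 3839/2048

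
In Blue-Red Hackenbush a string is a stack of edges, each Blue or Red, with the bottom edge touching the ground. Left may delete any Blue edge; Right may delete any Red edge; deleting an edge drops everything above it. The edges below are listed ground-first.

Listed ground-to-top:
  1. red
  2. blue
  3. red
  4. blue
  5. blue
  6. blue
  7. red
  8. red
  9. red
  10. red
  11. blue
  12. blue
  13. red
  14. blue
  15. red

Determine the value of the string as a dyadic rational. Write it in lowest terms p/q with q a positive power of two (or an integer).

-9163/16384

Build g(s[:k]) for k = 1..15, string s = red blue red blue blue blue red red red red blue blue red blue red.
g(r) = { · | 0 } = -1
g(rb) = { -1 | 0 } = -1/2
g(rbr) = { -1 | -1/2,0 } = -3/4
g(rbrb) = { -1,-3/4 | -1/2,0 } = -5/8
g(rbrbb) = { -1,-3/4,-5/8 | -1/2,0 } = -9/16
g(rbrbbb) = { -1,-3/4,-5/8,-9/16 | -1/2,0 } = -17/32
g(rbrbbbr) = { -1,-3/4,-5/8,-9/16 | -17/32,-1/2,0 } = -35/64
g(rbrbbbrr) = { -1,-3/4,-5/8,-9/16 | -35/64,-17/32,-1/2,0 } = -71/128
g(rbrbbbrrr) = { -1,-3/4,-5/8,-9/16 | -71/128,-35/64,-17/32,-1/2,0 } = -143/256
g(rbrbbbrrrr) = { -1,-3/4,-5/8,-9/16 | -143/256,-71/128,-35/64,-17/32,-1/2,0 } = -287/512
g(rbrbbbrrrrb) = { -1,-3/4,-5/8,-9/16,-287/512 | -143/256,-71/128,-35/64,-17/32,-1/2,0 } = -573/1024
g(rbrbbbrrrrbb) = { -1,-3/4,-5/8,-9/16,-287/512,-573/1024 | -143/256,-71/128,-35/64,-17/32,-1/2,0 } = -1145/2048
g(rbrbbbrrrrbbr) = { -1,-3/4,-5/8,-9/16,-287/512,-573/1024 | -1145/2048,-143/256,-71/128,-35/64,-17/32,-1/2,0 } = -2291/4096
g(rbrbbbrrrrbbrb) = { -1,-3/4,-5/8,-9/16,-287/512,-573/1024,-2291/4096 | -1145/2048,-143/256,-71/128,-35/64,-17/32,-1/2,0 } = -4581/8192
g(rbrbbbrrrrbbrbr) = { -1,-3/4,-5/8,-9/16,-287/512,-573/1024,-2291/4096 | -4581/8192,-1145/2048,-143/256,-71/128,-35/64,-17/32,-1/2,0 } = -9163/16384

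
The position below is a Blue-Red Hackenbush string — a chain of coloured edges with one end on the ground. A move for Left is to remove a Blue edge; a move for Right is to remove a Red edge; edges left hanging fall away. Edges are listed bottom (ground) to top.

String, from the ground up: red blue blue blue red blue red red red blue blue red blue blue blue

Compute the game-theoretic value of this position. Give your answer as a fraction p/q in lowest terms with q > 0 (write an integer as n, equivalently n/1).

-2961/16384

Recurse on prefixes of the 15-edge string red blue blue blue red blue red red red blue blue red blue blue blue:
g(r) = { · | 0 } — -1
g(rb) = { -1 | 0 } — -1/2
g(rbb) = { -1,-1/2 | 0 } — -1/4
g(rbbb) = { -1,-1/2,-1/4 | 0 } — -1/8
g(rbbbr) = { -1,-1/2,-1/4 | -1/8,0 } — -3/16
g(rbbbrb) = { -1,-1/2,-1/4,-3/16 | -1/8,0 } — -5/32
g(rbbbrbr) = { -1,-1/2,-1/4,-3/16 | -5/32,-1/8,0 } — -11/64
g(rbbbrbrr) = { -1,-1/2,-1/4,-3/16 | -11/64,-5/32,-1/8,0 } — -23/128
g(rbbbrbrrr) = { -1,-1/2,-1/4,-3/16 | -23/128,-11/64,-5/32,-1/8,0 } — -47/256
g(rbbbrbrrrb) = { -1,-1/2,-1/4,-3/16,-47/256 | -23/128,-11/64,-5/32,-1/8,0 } — -93/512
g(rbbbrbrrrbb) = { -1,-1/2,-1/4,-3/16,-47/256,-93/512 | -23/128,-11/64,-5/32,-1/8,0 } — -185/1024
g(rbbbrbrrrbbr) = { -1,-1/2,-1/4,-3/16,-47/256,-93/512 | -185/1024,-23/128,-11/64,-5/32,-1/8,0 } — -371/2048
g(rbbbrbrrrbbrb) = { -1,-1/2,-1/4,-3/16,-47/256,-93/512,-371/2048 | -185/1024,-23/128,-11/64,-5/32,-1/8,0 } — -741/4096
g(rbbbrbrrrbbrbb) = { -1,-1/2,-1/4,-3/16,-47/256,-93/512,-371/2048,-741/4096 | -185/1024,-23/128,-11/64,-5/32,-1/8,0 } — -1481/8192
g(rbbbrbrrrbbrbbb) = { -1,-1/2,-1/4,-3/16,-47/256,-93/512,-371/2048,-741/4096,-1481/8192 | -185/1024,-23/128,-11/64,-5/32,-1/8,0 } — -2961/16384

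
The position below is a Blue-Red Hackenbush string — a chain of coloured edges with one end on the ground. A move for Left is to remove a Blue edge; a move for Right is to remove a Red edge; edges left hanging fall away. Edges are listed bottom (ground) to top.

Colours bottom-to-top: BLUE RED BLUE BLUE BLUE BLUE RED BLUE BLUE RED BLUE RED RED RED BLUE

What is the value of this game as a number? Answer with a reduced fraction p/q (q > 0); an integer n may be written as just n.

15779/16384

Recurse on prefixes of the 15-edge string BLUE RED BLUE BLUE BLUE BLUE RED BLUE BLUE RED BLUE RED RED RED BLUE:
B: Left { 0 }, Right { — } = simplest 1
BR: Left { 0 }, Right { 1 } = simplest 1/2
BRB: Left { 0 1/2 }, Right { 1 } = simplest 3/4
BRBB: Left { 0 1/2 3/4 }, Right { 1 } = simplest 7/8
BRBBB: Left { 0 1/2 3/4 7/8 }, Right { 1 } = simplest 15/16
BRBBBB: Left { 0 1/2 3/4 7/8 15/16 }, Right { 1 } = simplest 31/32
BRBBBBR: Left { 0 1/2 3/4 7/8 15/16 }, Right { 31/32 1 } = simplest 61/64
BRBBBBRB: Left { 0 1/2 3/4 7/8 15/16 61/64 }, Right { 31/32 1 } = simplest 123/128
BRBBBBRBB: Left { 0 1/2 3/4 7/8 15/16 61/64 123/128 }, Right { 31/32 1 } = simplest 247/256
BRBBBBRBBR: Left { 0 1/2 3/4 7/8 15/16 61/64 123/128 }, Right { 247/256 31/32 1 } = simplest 493/512
BRBBBBRBBRB: Left { 0 1/2 3/4 7/8 15/16 61/64 123/128 493/512 }, Right { 247/256 31/32 1 } = simplest 987/1024
BRBBBBRBBRBR: Left { 0 1/2 3/4 7/8 15/16 61/64 123/128 493/512 }, Right { 987/1024 247/256 31/32 1 } = simplest 1973/2048
BRBBBBRBBRBRR: Left { 0 1/2 3/4 7/8 15/16 61/64 123/128 493/512 }, Right { 1973/2048 987/1024 247/256 31/32 1 } = simplest 3945/4096
BRBBBBRBBRBRRR: Left { 0 1/2 3/4 7/8 15/16 61/64 123/128 493/512 }, Right { 3945/4096 1973/2048 987/1024 247/256 31/32 1 } = simplest 7889/8192
BRBBBBRBBRBRRRB: Left { 0 1/2 3/4 7/8 15/16 61/64 123/128 493/512 7889/8192 }, Right { 3945/4096 1973/2048 987/1024 247/256 31/32 1 } = simplest 15779/16384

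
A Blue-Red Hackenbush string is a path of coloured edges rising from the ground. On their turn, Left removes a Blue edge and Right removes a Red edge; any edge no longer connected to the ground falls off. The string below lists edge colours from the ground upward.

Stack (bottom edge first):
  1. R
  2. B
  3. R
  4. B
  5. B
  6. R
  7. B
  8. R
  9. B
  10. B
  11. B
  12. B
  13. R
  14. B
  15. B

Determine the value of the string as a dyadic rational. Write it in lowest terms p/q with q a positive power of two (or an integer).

-9481/16384

1 of 15 · R · max L −∞ · min R 0 → -1
2 of 15 · RB · max L -1 · min R 0 → -1/2
3 of 15 · RBR · max L -1 · min R -1/2 → -3/4
4 of 15 · RBRB · max L -3/4 · min R -1/2 → -5/8
5 of 15 · RBRBB · max L -5/8 · min R -1/2 → -9/16
6 of 15 · RBRBBR · max L -5/8 · min R -9/16 → -19/32
7 of 15 · RBRBBRB · max L -19/32 · min R -9/16 → -37/64
8 of 15 · RBRBBRBR · max L -19/32 · min R -37/64 → -75/128
9 of 15 · RBRBBRBRB · max L -75/128 · min R -37/64 → -149/256
10 of 15 · RBRBBRBRBB · max L -149/256 · min R -37/64 → -297/512
11 of 15 · RBRBBRBRBBB · max L -297/512 · min R -37/64 → -593/1024
12 of 15 · RBRBBRBRBBBB · max L -593/1024 · min R -37/64 → -1185/2048
13 of 15 · RBRBBRBRBBBBR · max L -593/1024 · min R -1185/2048 → -2371/4096
14 of 15 · RBRBBRBRBBBBRB · max L -2371/4096 · min R -1185/2048 → -4741/8192
15 of 15 · RBRBBRBRBBBBRBB · max L -4741/8192 · min R -1185/2048 → -9481/16384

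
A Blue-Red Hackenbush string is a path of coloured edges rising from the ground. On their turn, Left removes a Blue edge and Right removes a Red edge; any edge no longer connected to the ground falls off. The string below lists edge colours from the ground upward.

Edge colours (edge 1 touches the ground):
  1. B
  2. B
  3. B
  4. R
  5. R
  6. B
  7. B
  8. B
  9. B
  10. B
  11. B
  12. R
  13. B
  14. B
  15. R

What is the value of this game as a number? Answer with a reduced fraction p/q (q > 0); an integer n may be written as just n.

1 of 15 · B · max L 0 · min R +∞ ⇒ 1
2 of 15 · BB · max L 1 · min R +∞ ⇒ 2
3 of 15 · BBB · max L 2 · min R +∞ ⇒ 3
4 of 15 · BBBR · max L 2 · min R 3 ⇒ 5/2
5 of 15 · BBBRR · max L 2 · min R 5/2 ⇒ 9/4
6 of 15 · BBBRRB · max L 9/4 · min R 5/2 ⇒ 19/8
7 of 15 · BBBRRBB · max L 19/8 · min R 5/2 ⇒ 39/16
8 of 15 · BBBRRBBB · max L 39/16 · min R 5/2 ⇒ 79/32
9 of 15 · BBBRRBBBB · max L 79/32 · min R 5/2 ⇒ 159/64
10 of 15 · BBBRRBBBBB · max L 159/64 · min R 5/2 ⇒ 319/128
11 of 15 · BBBRRBBBBBB · max L 319/128 · min R 5/2 ⇒ 639/256
12 of 15 · BBBRRBBBBBBR · max L 319/128 · min R 639/256 ⇒ 1277/512
13 of 15 · BBBRRBBBBBBRB · max L 1277/512 · min R 639/256 ⇒ 2555/1024
14 of 15 · BBBRRBBBBBBRBB · max L 2555/1024 · min R 639/256 ⇒ 5111/2048
15 of 15 · BBBRRBBBBBBRBBR · max L 2555/1024 · min R 5111/2048 ⇒ 10221/4096

10221/4096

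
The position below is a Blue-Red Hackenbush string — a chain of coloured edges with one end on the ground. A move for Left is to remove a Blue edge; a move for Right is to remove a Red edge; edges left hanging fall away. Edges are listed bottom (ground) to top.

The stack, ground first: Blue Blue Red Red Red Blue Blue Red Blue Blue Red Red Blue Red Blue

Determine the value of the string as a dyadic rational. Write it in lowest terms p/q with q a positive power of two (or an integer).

value_1 [B]  L=[0]  R=[]  gives 1
value_2 [BB]  L=[0,1]  R=[]  gives 2
value_3 [BBR]  L=[0,1]  R=[2]  gives 3/2
value_4 [BBRR]  L=[0,1]  R=[3/2,2]  gives 5/4
value_5 [BBRRR]  L=[0,1]  R=[5/4,3/2,2]  gives 9/8
value_6 [BBRRRB]  L=[0,1,9/8]  R=[5/4,3/2,2]  gives 19/16
value_7 [BBRRRBB]  L=[0,1,9/8,19/16]  R=[5/4,3/2,2]  gives 39/32
value_8 [BBRRRBBR]  L=[0,1,9/8,19/16]  R=[39/32,5/4,3/2,2]  gives 77/64
value_9 [BBRRRBBRB]  L=[0,1,9/8,19/16,77/64]  R=[39/32,5/4,3/2,2]  gives 155/128
value_10 [BBRRRBBRBB]  L=[0,1,9/8,19/16,77/64,155/128]  R=[39/32,5/4,3/2,2]  gives 311/256
value_11 [BBRRRBBRBBR]  L=[0,1,9/8,19/16,77/64,155/128]  R=[311/256,39/32,5/4,3/2,2]  gives 621/512
value_12 [BBRRRBBRBBRR]  L=[0,1,9/8,19/16,77/64,155/128]  R=[621/512,311/256,39/32,5/4,3/2,2]  gives 1241/1024
value_13 [BBRRRBBRBBRRB]  L=[0,1,9/8,19/16,77/64,155/128,1241/1024]  R=[621/512,311/256,39/32,5/4,3/2,2]  gives 2483/2048
value_14 [BBRRRBBRBBRRBR]  L=[0,1,9/8,19/16,77/64,155/128,1241/1024]  R=[2483/2048,621/512,311/256,39/32,5/4,3/2,2]  gives 4965/4096
value_15 [BBRRRBBRBBRRBRB]  L=[0,1,9/8,19/16,77/64,155/128,1241/1024,4965/4096]  R=[2483/2048,621/512,311/256,39/32,5/4,3/2,2]  gives 9931/8192

9931/8192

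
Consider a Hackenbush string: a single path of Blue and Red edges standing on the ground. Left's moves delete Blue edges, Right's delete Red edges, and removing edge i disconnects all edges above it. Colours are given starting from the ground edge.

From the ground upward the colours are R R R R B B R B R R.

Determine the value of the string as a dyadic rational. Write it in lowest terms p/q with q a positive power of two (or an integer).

G(R) = { · | 0 } — -1
G(RR) = { · | -1 0 } — -2
G(RRR) = { · | -2 -1 0 } — -3
G(RRRR) = { · | -3 -2 -1 0 } — -4
G(RRRRB) = { -4 | -3 -2 -1 0 } — -7/2
G(RRRRBB) = { -4 -7/2 | -3 -2 -1 0 } — -13/4
G(RRRRBBR) = { -4 -7/2 | -13/4 -3 -2 -1 0 } — -27/8
G(RRRRBBRB) = { -4 -7/2 -27/8 | -13/4 -3 -2 -1 0 } — -53/16
G(RRRRBBRBR) = { -4 -7/2 -27/8 | -53/16 -13/4 -3 -2 -1 0 } — -107/32
G(RRRRBBRBRR) = { -4 -7/2 -27/8 | -107/32 -53/16 -13/4 -3 -2 -1 0 } — -215/64

-215/64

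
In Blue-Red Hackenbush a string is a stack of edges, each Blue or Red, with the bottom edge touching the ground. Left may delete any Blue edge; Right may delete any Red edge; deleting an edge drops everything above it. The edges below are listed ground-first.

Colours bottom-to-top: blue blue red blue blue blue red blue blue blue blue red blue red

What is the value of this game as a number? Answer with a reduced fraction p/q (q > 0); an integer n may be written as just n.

7925/4096

g_1 [b]  L=[0]  R=[]  = 1
g_2 [bb]  L=[0; 1]  R=[]  = 2
g_3 [bbr]  L=[0; 1]  R=[2]  = 3/2
g_4 [bbrb]  L=[0; 1; 3/2]  R=[2]  = 7/4
g_5 [bbrbb]  L=[0; 1; 3/2; 7/4]  R=[2]  = 15/8
g_6 [bbrbbb]  L=[0; 1; 3/2; 7/4; 15/8]  R=[2]  = 31/16
g_7 [bbrbbbr]  L=[0; 1; 3/2; 7/4; 15/8]  R=[31/16; 2]  = 61/32
g_8 [bbrbbbrb]  L=[0; 1; 3/2; 7/4; 15/8; 61/32]  R=[31/16; 2]  = 123/64
g_9 [bbrbbbrbb]  L=[0; 1; 3/2; 7/4; 15/8; 61/32; 123/64]  R=[31/16; 2]  = 247/128
g_10 [bbrbbbrbbb]  L=[0; 1; 3/2; 7/4; 15/8; 61/32; 123/64; 247/128]  R=[31/16; 2]  = 495/256
g_11 [bbrbbbrbbbb]  L=[0; 1; 3/2; 7/4; 15/8; 61/32; 123/64; 247/128; 495/256]  R=[31/16; 2]  = 991/512
g_12 [bbrbbbrbbbbr]  L=[0; 1; 3/2; 7/4; 15/8; 61/32; 123/64; 247/128; 495/256]  R=[991/512; 31/16; 2]  = 1981/1024
g_13 [bbrbbbrbbbbrb]  L=[0; 1; 3/2; 7/4; 15/8; 61/32; 123/64; 247/128; 495/256; 1981/1024]  R=[991/512; 31/16; 2]  = 3963/2048
g_14 [bbrbbbrbbbbrbr]  L=[0; 1; 3/2; 7/4; 15/8; 61/32; 123/64; 247/128; 495/256; 1981/1024]  R=[3963/2048; 991/512; 31/16; 2]  = 7925/4096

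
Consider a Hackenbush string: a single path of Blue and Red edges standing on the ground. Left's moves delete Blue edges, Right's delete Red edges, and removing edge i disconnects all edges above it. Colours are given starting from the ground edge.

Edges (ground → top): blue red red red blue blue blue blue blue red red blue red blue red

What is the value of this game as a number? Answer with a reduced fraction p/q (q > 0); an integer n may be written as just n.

Build val(s[:k]) for k = 1..15, string s = blue red red red blue blue blue blue blue red red blue red blue red.
b: Left { 0 }, Right { · } — simplest 1
br: Left { 0 }, Right { 1 } — simplest 1/2
brr: Left { 0 }, Right { 1/2 1 } — simplest 1/4
brrr: Left { 0 }, Right { 1/4 1/2 1 } — simplest 1/8
brrrb: Left { 0 1/8 }, Right { 1/4 1/2 1 } — simplest 3/16
brrrbb: Left { 0 1/8 3/16 }, Right { 1/4 1/2 1 } — simplest 7/32
brrrbbb: Left { 0 1/8 3/16 7/32 }, Right { 1/4 1/2 1 } — simplest 15/64
brrrbbbb: Left { 0 1/8 3/16 7/32 15/64 }, Right { 1/4 1/2 1 } — simplest 31/128
brrrbbbbb: Left { 0 1/8 3/16 7/32 15/64 31/128 }, Right { 1/4 1/2 1 } — simplest 63/256
brrrbbbbbr: Left { 0 1/8 3/16 7/32 15/64 31/128 }, Right { 63/256 1/4 1/2 1 } — simplest 125/512
brrrbbbbbrr: Left { 0 1/8 3/16 7/32 15/64 31/128 }, Right { 125/512 63/256 1/4 1/2 1 } — simplest 249/1024
brrrbbbbbrrb: Left { 0 1/8 3/16 7/32 15/64 31/128 249/1024 }, Right { 125/512 63/256 1/4 1/2 1 } — simplest 499/2048
brrrbbbbbrrbr: Left { 0 1/8 3/16 7/32 15/64 31/128 249/1024 }, Right { 499/2048 125/512 63/256 1/4 1/2 1 } — simplest 997/4096
brrrbbbbbrrbrb: Left { 0 1/8 3/16 7/32 15/64 31/128 249/1024 997/4096 }, Right { 499/2048 125/512 63/256 1/4 1/2 1 } — simplest 1995/8192
brrrbbbbbrrbrbr: Left { 0 1/8 3/16 7/32 15/64 31/128 249/1024 997/4096 }, Right { 1995/8192 499/2048 125/512 63/256 1/4 1/2 1 } — simplest 3989/16384

3989/16384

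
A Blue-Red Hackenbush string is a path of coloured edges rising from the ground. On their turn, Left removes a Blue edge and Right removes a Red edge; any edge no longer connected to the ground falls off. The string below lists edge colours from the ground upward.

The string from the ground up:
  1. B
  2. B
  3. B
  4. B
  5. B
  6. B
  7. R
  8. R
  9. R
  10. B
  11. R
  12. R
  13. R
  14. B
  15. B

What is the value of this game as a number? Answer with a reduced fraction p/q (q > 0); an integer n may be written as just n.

G_1 [B]  L=[0]  R=[·]  = 1
G_2 [BB]  L=[0; 1]  R=[·]  = 2
G_3 [BBB]  L=[0; 1; 2]  R=[·]  = 3
G_4 [BBBB]  L=[0; 1; 2; 3]  R=[·]  = 4
G_5 [BBBBB]  L=[0; 1; 2; 3; 4]  R=[·]  = 5
G_6 [BBBBBB]  L=[0; 1; 2; 3; 4; 5]  R=[·]  = 6
G_7 [BBBBBBR]  L=[0; 1; 2; 3; 4; 5]  R=[6]  = 11/2
G_8 [BBBBBBRR]  L=[0; 1; 2; 3; 4; 5]  R=[11/2; 6]  = 21/4
G_9 [BBBBBBRRR]  L=[0; 1; 2; 3; 4; 5]  R=[21/4; 11/2; 6]  = 41/8
G_10 [BBBBBBRRRB]  L=[0; 1; 2; 3; 4; 5; 41/8]  R=[21/4; 11/2; 6]  = 83/16
G_11 [BBBBBBRRRBR]  L=[0; 1; 2; 3; 4; 5; 41/8]  R=[83/16; 21/4; 11/2; 6]  = 165/32
G_12 [BBBBBBRRRBRR]  L=[0; 1; 2; 3; 4; 5; 41/8]  R=[165/32; 83/16; 21/4; 11/2; 6]  = 329/64
G_13 [BBBBBBRRRBRRR]  L=[0; 1; 2; 3; 4; 5; 41/8]  R=[329/64; 165/32; 83/16; 21/4; 11/2; 6]  = 657/128
G_14 [BBBBBBRRRBRRRB]  L=[0; 1; 2; 3; 4; 5; 41/8; 657/128]  R=[329/64; 165/32; 83/16; 21/4; 11/2; 6]  = 1315/256
G_15 [BBBBBBRRRBRRRBB]  L=[0; 1; 2; 3; 4; 5; 41/8; 657/128; 1315/256]  R=[329/64; 165/32; 83/16; 21/4; 11/2; 6]  = 2631/512

2631/512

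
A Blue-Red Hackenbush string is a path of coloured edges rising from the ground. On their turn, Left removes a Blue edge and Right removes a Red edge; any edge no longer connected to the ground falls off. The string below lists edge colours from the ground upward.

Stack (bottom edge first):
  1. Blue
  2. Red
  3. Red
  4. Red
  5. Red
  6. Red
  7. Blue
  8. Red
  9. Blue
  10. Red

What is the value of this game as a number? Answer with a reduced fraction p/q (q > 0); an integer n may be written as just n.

21/512

1 of 10 · B · max L 0 · min R +∞ so 1
2 of 10 · BR · max L 0 · min R 1 so 1/2
3 of 10 · BRR · max L 0 · min R 1/2 so 1/4
4 of 10 · BRRR · max L 0 · min R 1/4 so 1/8
5 of 10 · BRRRR · max L 0 · min R 1/8 so 1/16
6 of 10 · BRRRRR · max L 0 · min R 1/16 so 1/32
7 of 10 · BRRRRRB · max L 1/32 · min R 1/16 so 3/64
8 of 10 · BRRRRRBR · max L 1/32 · min R 3/64 so 5/128
9 of 10 · BRRRRRBRB · max L 5/128 · min R 3/64 so 11/256
10 of 10 · BRRRRRBRBR · max L 5/128 · min R 11/256 so 21/512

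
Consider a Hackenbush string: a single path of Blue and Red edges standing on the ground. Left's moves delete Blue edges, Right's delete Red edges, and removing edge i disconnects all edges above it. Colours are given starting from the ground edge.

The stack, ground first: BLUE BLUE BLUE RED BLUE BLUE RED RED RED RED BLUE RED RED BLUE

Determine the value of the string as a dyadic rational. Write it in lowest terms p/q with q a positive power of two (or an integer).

Recurse on prefixes of the 14-edge string BLUE BLUE BLUE RED BLUE BLUE RED RED RED RED BLUE RED RED BLUE:
edge 1 of 14 (BLUE): { 0 | · } → 1
edge 2 of 14 (BLUE): { 0 1 | · } → 2
edge 3 of 14 (BLUE): { 0 1 2 | · } → 3
edge 4 of 14 (RED): { 0 1 2 | 3 } → 5/2
edge 5 of 14 (BLUE): { 0 1 2 5/2 | 3 } → 11/4
edge 6 of 14 (BLUE): { 0 1 2 5/2 11/4 | 3 } → 23/8
edge 7 of 14 (RED): { 0 1 2 5/2 11/4 | 23/8 3 } → 45/16
edge 8 of 14 (RED): { 0 1 2 5/2 11/4 | 45/16 23/8 3 } → 89/32
edge 9 of 14 (RED): { 0 1 2 5/2 11/4 | 89/32 45/16 23/8 3 } → 177/64
edge 10 of 14 (RED): { 0 1 2 5/2 11/4 | 177/64 89/32 45/16 23/8 3 } → 353/128
edge 11 of 14 (BLUE): { 0 1 2 5/2 11/4 353/128 | 177/64 89/32 45/16 23/8 3 } → 707/256
edge 12 of 14 (RED): { 0 1 2 5/2 11/4 353/128 | 707/256 177/64 89/32 45/16 23/8 3 } → 1413/512
edge 13 of 14 (RED): { 0 1 2 5/2 11/4 353/128 | 1413/512 707/256 177/64 89/32 45/16 23/8 3 } → 2825/1024
edge 14 of 14 (BLUE): { 0 1 2 5/2 11/4 353/128 2825/1024 | 1413/512 707/256 177/64 89/32 45/16 23/8 3 } → 5651/2048

5651/2048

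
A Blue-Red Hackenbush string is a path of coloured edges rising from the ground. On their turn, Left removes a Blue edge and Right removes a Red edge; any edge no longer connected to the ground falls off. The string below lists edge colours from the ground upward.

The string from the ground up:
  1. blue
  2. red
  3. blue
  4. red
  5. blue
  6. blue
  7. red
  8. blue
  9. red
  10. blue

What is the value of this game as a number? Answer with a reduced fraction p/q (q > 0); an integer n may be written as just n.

363/512

Recurse on prefixes of the 10-edge string blue red blue red blue blue red blue red blue:
step 1: add blue to get b; options L={ 0 } R={ none } => 1
step 2: add red to get br; options L={ 0 } R={ 1 } => 1/2
step 3: add blue to get brb; options L={ 0 1/2 } R={ 1 } => 3/4
step 4: add red to get brbr; options L={ 0 1/2 } R={ 3/4 1 } => 5/8
step 5: add blue to get brbrb; options L={ 0 1/2 5/8 } R={ 3/4 1 } => 11/16
step 6: add blue to get brbrbb; options L={ 0 1/2 5/8 11/16 } R={ 3/4 1 } => 23/32
step 7: add red to get brbrbbr; options L={ 0 1/2 5/8 11/16 } R={ 23/32 3/4 1 } => 45/64
step 8: add blue to get brbrbbrb; options L={ 0 1/2 5/8 11/16 45/64 } R={ 23/32 3/4 1 } => 91/128
step 9: add red to get brbrbbrbr; options L={ 0 1/2 5/8 11/16 45/64 } R={ 91/128 23/32 3/4 1 } => 181/256
step 10: add blue to get brbrbbrbrb; options L={ 0 1/2 5/8 11/16 45/64 181/256 } R={ 91/128 23/32 3/4 1 } => 363/512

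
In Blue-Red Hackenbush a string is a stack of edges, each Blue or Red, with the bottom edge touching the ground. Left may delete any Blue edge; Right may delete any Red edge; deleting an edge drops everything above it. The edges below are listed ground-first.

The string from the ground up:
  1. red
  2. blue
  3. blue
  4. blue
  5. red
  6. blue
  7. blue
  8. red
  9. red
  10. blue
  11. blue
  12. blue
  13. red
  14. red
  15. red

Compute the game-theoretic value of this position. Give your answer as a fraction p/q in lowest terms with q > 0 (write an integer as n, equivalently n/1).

Prefix values for red blue blue blue red blue blue red red blue blue blue red red red via {L|R} + simplicity:
1 of 15 · r · max L −∞ · min R 0 gives -1
2 of 15 · rb · max L -1 · min R 0 gives -1/2
3 of 15 · rbb · max L -1/2 · min R 0 gives -1/4
4 of 15 · rbbb · max L -1/4 · min R 0 gives -1/8
5 of 15 · rbbbr · max L -1/4 · min R -1/8 gives -3/16
6 of 15 · rbbbrb · max L -3/16 · min R -1/8 gives -5/32
7 of 15 · rbbbrbb · max L -5/32 · min R -1/8 gives -9/64
8 of 15 · rbbbrbbr · max L -5/32 · min R -9/64 gives -19/128
9 of 15 · rbbbrbbrr · max L -5/32 · min R -19/128 gives -39/256
10 of 15 · rbbbrbbrrb · max L -39/256 · min R -19/128 gives -77/512
11 of 15 · rbbbrbbrrbb · max L -77/512 · min R -19/128 gives -153/1024
12 of 15 · rbbbrbbrrbbb · max L -153/1024 · min R -19/128 gives -305/2048
13 of 15 · rbbbrbbrrbbbr · max L -153/1024 · min R -305/2048 gives -611/4096
14 of 15 · rbbbrbbrrbbbrr · max L -153/1024 · min R -611/4096 gives -1223/8192
15 of 15 · rbbbrbbrrbbbrrr · max L -153/1024 · min R -1223/8192 gives -2447/16384

-2447/16384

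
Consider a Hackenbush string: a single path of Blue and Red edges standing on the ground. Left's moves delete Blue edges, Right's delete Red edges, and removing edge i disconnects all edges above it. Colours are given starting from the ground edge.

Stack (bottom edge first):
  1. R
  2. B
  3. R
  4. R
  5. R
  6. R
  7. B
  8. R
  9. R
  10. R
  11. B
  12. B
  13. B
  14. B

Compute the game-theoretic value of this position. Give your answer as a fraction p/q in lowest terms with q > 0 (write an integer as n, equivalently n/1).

-7905/8192

edge 1 of 14 (R): {  | 0 } ⇒ -1
edge 2 of 14 (B): { -1 | 0 } ⇒ -1/2
edge 3 of 14 (R): { -1 | -1/2; 0 } ⇒ -3/4
edge 4 of 14 (R): { -1 | -3/4; -1/2; 0 } ⇒ -7/8
edge 5 of 14 (R): { -1 | -7/8; -3/4; -1/2; 0 } ⇒ -15/16
edge 6 of 14 (R): { -1 | -15/16; -7/8; -3/4; -1/2; 0 } ⇒ -31/32
edge 7 of 14 (B): { -1; -31/32 | -15/16; -7/8; -3/4; -1/2; 0 } ⇒ -61/64
edge 8 of 14 (R): { -1; -31/32 | -61/64; -15/16; -7/8; -3/4; -1/2; 0 } ⇒ -123/128
edge 9 of 14 (R): { -1; -31/32 | -123/128; -61/64; -15/16; -7/8; -3/4; -1/2; 0 } ⇒ -247/256
edge 10 of 14 (R): { -1; -31/32 | -247/256; -123/128; -61/64; -15/16; -7/8; -3/4; -1/2; 0 } ⇒ -495/512
edge 11 of 14 (B): { -1; -31/32; -495/512 | -247/256; -123/128; -61/64; -15/16; -7/8; -3/4; -1/2; 0 } ⇒ -989/1024
edge 12 of 14 (B): { -1; -31/32; -495/512; -989/1024 | -247/256; -123/128; -61/64; -15/16; -7/8; -3/4; -1/2; 0 } ⇒ -1977/2048
edge 13 of 14 (B): { -1; -31/32; -495/512; -989/1024; -1977/2048 | -247/256; -123/128; -61/64; -15/16; -7/8; -3/4; -1/2; 0 } ⇒ -3953/4096
edge 14 of 14 (B): { -1; -31/32; -495/512; -989/1024; -1977/2048; -3953/4096 | -247/256; -123/128; -61/64; -15/16; -7/8; -3/4; -1/2; 0 } ⇒ -7905/8192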